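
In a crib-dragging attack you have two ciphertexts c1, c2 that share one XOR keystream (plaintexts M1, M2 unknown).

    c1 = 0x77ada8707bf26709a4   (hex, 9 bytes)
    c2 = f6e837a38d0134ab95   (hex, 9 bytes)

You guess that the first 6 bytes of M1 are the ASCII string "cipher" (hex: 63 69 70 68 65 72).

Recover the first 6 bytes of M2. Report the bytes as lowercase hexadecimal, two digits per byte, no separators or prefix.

e22cefbb9381

First, c1 ⊕ c2 = (M1 ⊕ K) ⊕ (M2 ⊕ K) = M1 ⊕ M2, so the key drops out. Then M2 = (M1 ⊕ M2) ⊕ M1 over the first 6 bytes.
byte 0: (77 XOR f6) XOR 63 = 81 XOR 63 = e2
byte 1: (ad XOR e8) XOR 69 = 45 XOR 69 = 2c
byte 2: (a8 XOR 37) XOR 70 = 9f XOR 70 = ef
byte 3: (70 XOR a3) XOR 68 = d3 XOR 68 = bb
byte 4: (7b XOR 8d) XOR 65 = f6 XOR 65 = 93
byte 5: (f2 XOR 01) XOR 72 = f3 XOR 72 = 81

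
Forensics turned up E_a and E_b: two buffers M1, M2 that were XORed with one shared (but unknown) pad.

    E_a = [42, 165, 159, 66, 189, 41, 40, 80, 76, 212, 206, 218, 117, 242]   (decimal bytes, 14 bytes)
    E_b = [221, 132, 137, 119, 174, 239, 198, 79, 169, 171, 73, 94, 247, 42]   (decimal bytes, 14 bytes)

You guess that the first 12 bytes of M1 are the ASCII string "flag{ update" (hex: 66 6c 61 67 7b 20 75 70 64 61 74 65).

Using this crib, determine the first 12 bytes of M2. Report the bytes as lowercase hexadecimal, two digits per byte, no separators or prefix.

First, E_a ⊕ E_b = (M1 ⊕ K) ⊕ (M2 ⊕ K) = M1 ⊕ M2, so the key drops out. Then M2 = (M1 ⊕ M2) ⊕ M1 over the first 12 bytes.
byte 0: (2a ^ dd) ^ 66 = f7 ^ 66 = 91
byte 1: (a5 ^ 84) ^ 6c = 21 ^ 6c = 4d
byte 2: (9f ^ 89) ^ 61 = 16 ^ 61 = 77
byte 3: (42 ^ 77) ^ 67 = 35 ^ 67 = 52
byte 4: (bd ^ ae) ^ 7b = 13 ^ 7b = 68
byte 5: (29 ^ ef) ^ 20 = c6 ^ 20 = e6
byte 6: (28 ^ c6) ^ 75 = ee ^ 75 = 9b
byte 7: (50 ^ 4f) ^ 70 = 1f ^ 70 = 6f
byte 8: (4c ^ a9) ^ 64 = e5 ^ 64 = 81
byte 9: (d4 ^ ab) ^ 61 = 7f ^ 61 = 1e
byte 10: (ce ^ 49) ^ 74 = 87 ^ 74 = f3
byte 11: (da ^ 5e) ^ 65 = 84 ^ 65 = e1

914d775268e69b6f811ef3e1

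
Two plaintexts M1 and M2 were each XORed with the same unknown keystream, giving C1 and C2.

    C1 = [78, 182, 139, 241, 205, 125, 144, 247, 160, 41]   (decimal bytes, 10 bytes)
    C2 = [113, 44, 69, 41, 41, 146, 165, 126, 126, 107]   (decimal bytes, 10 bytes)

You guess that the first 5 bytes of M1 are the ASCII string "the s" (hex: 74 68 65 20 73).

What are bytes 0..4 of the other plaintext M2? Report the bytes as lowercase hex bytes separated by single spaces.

First, C1 ⊕ C2 = (M1 ⊕ K) ⊕ (M2 ⊕ K) = M1 ⊕ M2, so the key drops out. Then M2 = (M1 ⊕ M2) ⊕ M1 over the first 5 bytes.
byte 0: (4e xor 71) xor 74 = 3f xor 74 = 4b
byte 1: (b6 xor 2c) xor 68 = 9a xor 68 = f2
byte 2: (8b xor 45) xor 65 = ce xor 65 = ab
byte 3: (f1 xor 29) xor 20 = d8 xor 20 = f8
byte 4: (cd xor 29) xor 73 = e4 xor 73 = 97

4b f2 ab f8 97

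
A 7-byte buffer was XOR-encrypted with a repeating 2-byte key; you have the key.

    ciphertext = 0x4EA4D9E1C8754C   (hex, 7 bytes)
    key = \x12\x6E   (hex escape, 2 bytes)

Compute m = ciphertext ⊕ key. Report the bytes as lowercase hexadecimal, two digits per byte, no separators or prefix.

The 2-byte key repeats, so the effective keystream is 12 6e 12 6e 12 6e 12.
byte 0: 01001110 ^ 00010010 = 01011100
byte 1: 10100100 ^ 01101110 = 11001010
byte 2: 11011001 ^ 00010010 = 11001011
byte 3: 11100001 ^ 01101110 = 10001111
byte 4: 11001000 ^ 00010010 = 11011010
byte 5: 01110101 ^ 01101110 = 00011011
byte 6: 01001100 ^ 00010010 = 01011110

5ccacb8fda1b5e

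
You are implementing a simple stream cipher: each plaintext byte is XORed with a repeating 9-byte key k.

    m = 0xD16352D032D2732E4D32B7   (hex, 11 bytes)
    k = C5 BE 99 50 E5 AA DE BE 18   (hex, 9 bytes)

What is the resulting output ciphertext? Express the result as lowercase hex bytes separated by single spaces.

14 dd cb 80 d7 78 ad 90 55 f7 09

The 9-byte key repeats, so the effective keystream is c5 be 99 50 e5 aa de be 18 c5 be.
byte 0: 11010001 ^ 11000101 = 00010100
byte 1: 01100011 ^ 10111110 = 11011101
byte 2: 01010010 ^ 10011001 = 11001011
byte 3: 11010000 ^ 01010000 = 10000000
byte 4: 00110010 ^ 11100101 = 11010111
byte 5: 11010010 ^ 10101010 = 01111000
byte 6: 01110011 ^ 11011110 = 10101101
byte 7: 00101110 ^ 10111110 = 10010000
byte 8: 01001101 ^ 00011000 = 01010101
byte 9: 00110010 ^ 11000101 = 11110111
byte 10: 10110111 ^ 10111110 = 00001001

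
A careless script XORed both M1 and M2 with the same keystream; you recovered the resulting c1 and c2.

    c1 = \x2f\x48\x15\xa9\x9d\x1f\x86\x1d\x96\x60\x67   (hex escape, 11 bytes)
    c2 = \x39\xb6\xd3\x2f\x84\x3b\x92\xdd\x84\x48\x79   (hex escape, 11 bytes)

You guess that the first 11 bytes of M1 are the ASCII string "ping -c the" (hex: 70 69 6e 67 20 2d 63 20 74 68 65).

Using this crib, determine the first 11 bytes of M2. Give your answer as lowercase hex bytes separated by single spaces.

First, c1 ⊕ c2 = (M1 ⊕ K) ⊕ (M2 ⊕ K) = M1 ⊕ M2, so the key drops out. Then M2 = (M1 ⊕ M2) ⊕ M1 over the first 11 bytes.
byte 0: (2f XOR 39) XOR 70 = 16 XOR 70 = 66
byte 1: (48 XOR b6) XOR 69 = fe XOR 69 = 97
byte 2: (15 XOR d3) XOR 6e = c6 XOR 6e = a8
byte 3: (a9 XOR 2f) XOR 67 = 86 XOR 67 = e1
byte 4: (9d XOR 84) XOR 20 = 19 XOR 20 = 39
byte 5: (1f XOR 3b) XOR 2d = 24 XOR 2d = 09
byte 6: (86 XOR 92) XOR 63 = 14 XOR 63 = 77
byte 7: (1d XOR dd) XOR 20 = c0 XOR 20 = e0
byte 8: (96 XOR 84) XOR 74 = 12 XOR 74 = 66
byte 9: (60 XOR 48) XOR 68 = 28 XOR 68 = 40
byte 10: (67 XOR 79) XOR 65 = 1e XOR 65 = 7b

66 97 a8 e1 39 09 77 e0 66 40 7b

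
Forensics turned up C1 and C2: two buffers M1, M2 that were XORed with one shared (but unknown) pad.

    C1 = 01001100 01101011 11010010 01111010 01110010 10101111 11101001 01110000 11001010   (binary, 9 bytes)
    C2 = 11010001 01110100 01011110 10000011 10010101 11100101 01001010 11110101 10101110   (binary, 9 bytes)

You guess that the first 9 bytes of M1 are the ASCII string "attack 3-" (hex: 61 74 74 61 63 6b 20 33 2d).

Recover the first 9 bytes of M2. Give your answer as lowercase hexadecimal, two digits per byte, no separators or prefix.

First, C1 ⊕ C2 = (M1 ⊕ K) ⊕ (M2 ⊕ K) = M1 ⊕ M2, so the key drops out. Then M2 = (M1 ⊕ M2) ⊕ M1 over the first 9 bytes.
byte 0: (4c xor d1) xor 61 = 9d xor 61 = fc
byte 1: (6b xor 74) xor 74 = 1f xor 74 = 6b
byte 2: (d2 xor 5e) xor 74 = 8c xor 74 = f8
byte 3: (7a xor 83) xor 61 = f9 xor 61 = 98
byte 4: (72 xor 95) xor 63 = e7 xor 63 = 84
byte 5: (af xor e5) xor 6b = 4a xor 6b = 21
byte 6: (e9 xor 4a) xor 20 = a3 xor 20 = 83
byte 7: (70 xor f5) xor 33 = 85 xor 33 = b6
byte 8: (ca xor ae) xor 2d = 64 xor 2d = 49

fc6bf898842183b649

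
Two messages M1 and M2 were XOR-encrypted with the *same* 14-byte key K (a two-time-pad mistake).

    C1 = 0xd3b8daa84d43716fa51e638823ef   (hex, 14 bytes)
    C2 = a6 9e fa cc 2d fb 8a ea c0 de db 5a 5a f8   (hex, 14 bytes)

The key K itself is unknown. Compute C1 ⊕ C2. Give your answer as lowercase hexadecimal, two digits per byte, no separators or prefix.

C1 ⊕ C2 = (M1 ⊕ K) ⊕ (M2 ⊕ K) = M1 ⊕ M2 — the shared key cancels under XOR.
byte 0: d3 XOR a6 = 75
byte 1: b8 XOR 9e = 26
byte 2: da XOR fa = 20
byte 3: a8 XOR cc = 64
byte 4: 4d XOR 2d = 60
byte 5: 43 XOR fb = b8
byte 6: 71 XOR 8a = fb
byte 7: 6f XOR ea = 85
byte 8: a5 XOR c0 = 65
byte 9: 1e XOR de = c0
byte 10: 63 XOR db = b8
byte 11: 88 XOR 5a = d2
byte 12: 23 XOR 5a = 79
byte 13: ef XOR f8 = 17

7526206460b8fb8565c0b8d27917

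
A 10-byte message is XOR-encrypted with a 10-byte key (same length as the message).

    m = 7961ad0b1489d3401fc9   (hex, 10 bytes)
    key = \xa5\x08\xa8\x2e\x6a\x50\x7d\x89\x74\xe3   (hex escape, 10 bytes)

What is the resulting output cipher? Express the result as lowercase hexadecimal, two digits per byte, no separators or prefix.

dc6905257ed9aec96b2a

XOR is its own inverse, so applying the key byte-wise gives the result directly.
79 xor a5 = dc
61 xor 08 = 69
ad xor a8 = 05
0b xor 2e = 25
14 xor 6a = 7e
89 xor 50 = d9
d3 xor 7d = ae
40 xor 89 = c9
1f xor 74 = 6b
c9 xor e3 = 2a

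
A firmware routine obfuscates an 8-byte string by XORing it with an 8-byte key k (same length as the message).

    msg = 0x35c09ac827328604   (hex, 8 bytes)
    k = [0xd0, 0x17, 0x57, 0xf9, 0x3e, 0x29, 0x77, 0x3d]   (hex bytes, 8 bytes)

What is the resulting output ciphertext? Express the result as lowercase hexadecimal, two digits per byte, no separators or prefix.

e5d7cd31191bf139

XOR is its own inverse, so applying the key byte-wise gives the result directly.
byte 0: 35 ⊕ d0 = e5
byte 1: c0 ⊕ 17 = d7
byte 2: 9a ⊕ 57 = cd
byte 3: c8 ⊕ f9 = 31
byte 4: 27 ⊕ 3e = 19
byte 5: 32 ⊕ 29 = 1b
byte 6: 86 ⊕ 77 = f1
byte 7: 04 ⊕ 3d = 39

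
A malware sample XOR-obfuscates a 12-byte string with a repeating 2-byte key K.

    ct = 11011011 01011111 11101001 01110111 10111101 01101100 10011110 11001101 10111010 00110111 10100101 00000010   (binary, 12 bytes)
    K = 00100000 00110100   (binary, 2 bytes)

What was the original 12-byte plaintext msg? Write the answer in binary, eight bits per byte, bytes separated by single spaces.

The 2-byte key repeats, so the effective keystream is 20 34 20 34 20 34 20 34 20 34 20 34.
byte 0: db ^ 20 = fb
byte 1: 5f ^ 34 = 6b
byte 2: e9 ^ 20 = c9
byte 3: 77 ^ 34 = 43
byte 4: bd ^ 20 = 9d
byte 5: 6c ^ 34 = 58
byte 6: 9e ^ 20 = be
byte 7: cd ^ 34 = f9
byte 8: ba ^ 20 = 9a
byte 9: 37 ^ 34 = 03
byte 10: a5 ^ 20 = 85
byte 11: 02 ^ 34 = 36

11111011 01101011 11001001 01000011 10011101 01011000 10111110 11111001 10011010 00000011 10000101 00110110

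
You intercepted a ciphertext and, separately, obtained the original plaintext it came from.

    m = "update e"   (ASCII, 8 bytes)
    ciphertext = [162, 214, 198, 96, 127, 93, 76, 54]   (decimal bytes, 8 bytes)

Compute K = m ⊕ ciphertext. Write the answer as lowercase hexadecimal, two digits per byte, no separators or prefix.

d7a6a2010b386c53

Since ciphertext = m ⊕ K, XORing both sides with m gives K = m ⊕ ciphertext.
117 xor 162 = 215
112 xor 214 = 166
100 xor 198 = 162
 97 xor  96 =   1
116 xor 127 =  11
101 xor  93 =  56
 32 xor  76 = 108
101 xor  54 =  83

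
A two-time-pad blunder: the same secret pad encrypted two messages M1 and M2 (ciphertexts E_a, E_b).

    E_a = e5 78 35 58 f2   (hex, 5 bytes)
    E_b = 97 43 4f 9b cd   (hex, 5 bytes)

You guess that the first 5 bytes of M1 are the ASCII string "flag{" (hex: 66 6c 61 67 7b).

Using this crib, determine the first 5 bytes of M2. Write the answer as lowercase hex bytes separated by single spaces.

First, E_a ⊕ E_b = (M1 ⊕ K) ⊕ (M2 ⊕ K) = M1 ⊕ M2, so the key drops out. Then M2 = (M1 ⊕ M2) ⊕ M1 over the first 5 bytes.
byte 0: (e5 ⊕ 97) ⊕ 66 = 72 ⊕ 66 = 14
byte 1: (78 ⊕ 43) ⊕ 6c = 3b ⊕ 6c = 57
byte 2: (35 ⊕ 4f) ⊕ 61 = 7a ⊕ 61 = 1b
byte 3: (58 ⊕ 9b) ⊕ 67 = c3 ⊕ 67 = a4
byte 4: (f2 ⊕ cd) ⊕ 7b = 3f ⊕ 7b = 44

14 57 1b a4 44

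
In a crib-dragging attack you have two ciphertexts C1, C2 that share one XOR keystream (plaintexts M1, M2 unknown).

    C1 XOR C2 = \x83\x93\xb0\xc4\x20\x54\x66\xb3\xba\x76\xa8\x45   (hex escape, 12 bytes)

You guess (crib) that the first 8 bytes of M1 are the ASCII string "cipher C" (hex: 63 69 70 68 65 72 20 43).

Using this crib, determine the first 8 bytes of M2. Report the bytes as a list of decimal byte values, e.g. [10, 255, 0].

Since C1 ⊕ C2 = M1 ⊕ M2, XORing with the guessed M1 bytes yields the corresponding M2 bytes: M2 = (C1 ⊕ C2) ⊕ M1.
byte 0: 131 xor  99 = 224
byte 1: 147 xor 105 = 250
byte 2: 176 xor 112 = 192
byte 3: 196 xor 104 = 172
byte 4:  32 xor 101 =  69
byte 5:  84 xor 114 =  38
byte 6: 102 xor  32 =  70
byte 7: 179 xor  67 = 240

[224, 250, 192, 172, 69, 38, 70, 240]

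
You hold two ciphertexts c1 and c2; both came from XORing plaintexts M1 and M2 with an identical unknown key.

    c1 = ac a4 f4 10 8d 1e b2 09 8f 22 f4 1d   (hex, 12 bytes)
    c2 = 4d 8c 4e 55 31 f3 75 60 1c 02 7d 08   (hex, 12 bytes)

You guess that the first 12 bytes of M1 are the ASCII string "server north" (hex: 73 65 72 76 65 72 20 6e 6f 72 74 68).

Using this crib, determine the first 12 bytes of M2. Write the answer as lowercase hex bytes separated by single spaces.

92 4d c8 33 d9 9f e7 07 fc 52 fd 7d

First, c1 ⊕ c2 = (M1 ⊕ K) ⊕ (M2 ⊕ K) = M1 ⊕ M2, so the key drops out. Then M2 = (M1 ⊕ M2) ⊕ M1 over the first 12 bytes.
byte 0: (ac ^ 4d) ^ 73 = e1 ^ 73 = 92
byte 1: (a4 ^ 8c) ^ 65 = 28 ^ 65 = 4d
byte 2: (f4 ^ 4e) ^ 72 = ba ^ 72 = c8
byte 3: (10 ^ 55) ^ 76 = 45 ^ 76 = 33
byte 4: (8d ^ 31) ^ 65 = bc ^ 65 = d9
byte 5: (1e ^ f3) ^ 72 = ed ^ 72 = 9f
byte 6: (b2 ^ 75) ^ 20 = c7 ^ 20 = e7
byte 7: (09 ^ 60) ^ 6e = 69 ^ 6e = 07
byte 8: (8f ^ 1c) ^ 6f = 93 ^ 6f = fc
byte 9: (22 ^ 02) ^ 72 = 20 ^ 72 = 52
byte 10: (f4 ^ 7d) ^ 74 = 89 ^ 74 = fd
byte 11: (1d ^ 08) ^ 68 = 15 ^ 68 = 7d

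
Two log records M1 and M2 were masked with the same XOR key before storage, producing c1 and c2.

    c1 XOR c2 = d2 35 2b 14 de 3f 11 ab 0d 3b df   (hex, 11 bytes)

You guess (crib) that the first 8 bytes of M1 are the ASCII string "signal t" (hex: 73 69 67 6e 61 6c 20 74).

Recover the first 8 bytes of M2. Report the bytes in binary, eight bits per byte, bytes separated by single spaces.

Since c1 ⊕ c2 = M1 ⊕ M2, XORing with the guessed M1 bytes yields the corresponding M2 bytes: M2 = (c1 ⊕ c2) ⊕ M1.
d2 ⊕ 73 = a1
35 ⊕ 69 = 5c
2b ⊕ 67 = 4c
14 ⊕ 6e = 7a
de ⊕ 61 = bf
3f ⊕ 6c = 53
11 ⊕ 20 = 31
ab ⊕ 74 = df

10100001 01011100 01001100 01111010 10111111 01010011 00110001 11011111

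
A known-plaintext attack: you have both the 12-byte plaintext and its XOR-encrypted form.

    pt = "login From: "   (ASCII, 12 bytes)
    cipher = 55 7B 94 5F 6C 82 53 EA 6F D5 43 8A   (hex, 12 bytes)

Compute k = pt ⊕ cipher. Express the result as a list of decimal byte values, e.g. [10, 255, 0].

Since cipher = pt ⊕ k, XORing both sides with pt gives k = pt ⊕ cipher.
byte 0: 108 ^  85 =  57
byte 1: 111 ^ 123 =  20
byte 2: 103 ^ 148 = 243
byte 3: 105 ^  95 =  54
byte 4: 110 ^ 108 =   2
byte 5:  32 ^ 130 = 162
byte 6:  70 ^  83 =  21
byte 7: 114 ^ 234 = 152
byte 8: 111 ^ 111 =   0
byte 9: 109 ^ 213 = 184
byte 10:  58 ^  67 = 121
byte 11:  32 ^ 138 = 170

[57, 20, 243, 54, 2, 162, 21, 152, 0, 184, 121, 170]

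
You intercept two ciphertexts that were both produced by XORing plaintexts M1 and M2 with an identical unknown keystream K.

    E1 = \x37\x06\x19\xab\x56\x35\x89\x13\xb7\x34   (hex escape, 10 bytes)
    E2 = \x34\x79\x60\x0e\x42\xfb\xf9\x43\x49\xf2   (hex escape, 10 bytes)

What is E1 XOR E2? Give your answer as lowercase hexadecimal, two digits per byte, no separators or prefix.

E1 ⊕ E2 = (M1 ⊕ K) ⊕ (M2 ⊕ K) = M1 ⊕ M2 — the shared key cancels under XOR.
 55 ⊕  52 =   3
  6 ⊕ 121 = 127
 25 ⊕  96 = 121
171 ⊕  14 = 165
 86 ⊕  66 =  20
 53 ⊕ 251 = 206
137 ⊕ 249 = 112
 19 ⊕  67 =  80
183 ⊕  73 = 254
 52 ⊕ 242 = 198

037f79a514ce7050fec6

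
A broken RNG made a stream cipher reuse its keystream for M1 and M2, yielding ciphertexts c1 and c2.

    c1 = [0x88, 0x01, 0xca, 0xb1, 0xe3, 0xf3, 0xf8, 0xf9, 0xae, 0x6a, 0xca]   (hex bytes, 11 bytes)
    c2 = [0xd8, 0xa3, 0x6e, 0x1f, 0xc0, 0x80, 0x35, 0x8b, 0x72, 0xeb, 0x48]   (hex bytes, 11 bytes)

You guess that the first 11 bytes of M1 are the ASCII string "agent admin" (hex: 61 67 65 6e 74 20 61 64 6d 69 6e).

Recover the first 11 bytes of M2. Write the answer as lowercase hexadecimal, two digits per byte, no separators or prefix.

31c5c1c05753ac16b1e8ec

First, c1 ⊕ c2 = (M1 ⊕ K) ⊕ (M2 ⊕ K) = M1 ⊕ M2, so the key drops out. Then M2 = (M1 ⊕ M2) ⊕ M1 over the first 11 bytes.
byte 0: (88 xor d8) xor 61 = 50 xor 61 = 31
byte 1: (01 xor a3) xor 67 = a2 xor 67 = c5
byte 2: (ca xor 6e) xor 65 = a4 xor 65 = c1
byte 3: (b1 xor 1f) xor 6e = ae xor 6e = c0
byte 4: (e3 xor c0) xor 74 = 23 xor 74 = 57
byte 5: (f3 xor 80) xor 20 = 73 xor 20 = 53
byte 6: (f8 xor 35) xor 61 = cd xor 61 = ac
byte 7: (f9 xor 8b) xor 64 = 72 xor 64 = 16
byte 8: (ae xor 72) xor 6d = dc xor 6d = b1
byte 9: (6a xor eb) xor 69 = 81 xor 69 = e8
byte 10: (ca xor 48) xor 6e = 82 xor 6e = ec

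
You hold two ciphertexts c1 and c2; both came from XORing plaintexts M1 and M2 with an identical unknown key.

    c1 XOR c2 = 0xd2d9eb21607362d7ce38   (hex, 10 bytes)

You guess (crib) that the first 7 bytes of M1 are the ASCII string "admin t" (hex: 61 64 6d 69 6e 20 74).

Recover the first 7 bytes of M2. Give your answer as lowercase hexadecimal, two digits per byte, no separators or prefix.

Since c1 ⊕ c2 = M1 ⊕ M2, XORing with the guessed M1 bytes yields the corresponding M2 bytes: M2 = (c1 ⊕ c2) ⊕ M1.
210 XOR  97 = 179
217 XOR 100 = 189
235 XOR 109 = 134
 33 XOR 105 =  72
 96 XOR 110 =  14
115 XOR  32 =  83
 98 XOR 116 =  22

b3bd86480e5316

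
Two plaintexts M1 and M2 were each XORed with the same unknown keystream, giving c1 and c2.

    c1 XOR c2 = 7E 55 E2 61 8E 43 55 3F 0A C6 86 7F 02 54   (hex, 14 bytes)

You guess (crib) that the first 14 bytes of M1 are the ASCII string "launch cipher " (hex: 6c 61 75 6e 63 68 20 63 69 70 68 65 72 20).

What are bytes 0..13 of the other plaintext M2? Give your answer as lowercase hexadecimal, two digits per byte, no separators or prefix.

Since c1 ⊕ c2 = M1 ⊕ M2, XORing with the guessed M1 bytes yields the corresponding M2 bytes: M2 = (c1 ⊕ c2) ⊕ M1.
7e XOR 6c = 12
55 XOR 61 = 34
e2 XOR 75 = 97
61 XOR 6e = 0f
8e XOR 63 = ed
43 XOR 68 = 2b
55 XOR 20 = 75
3f XOR 63 = 5c
0a XOR 69 = 63
c6 XOR 70 = b6
86 XOR 68 = ee
7f XOR 65 = 1a
02 XOR 72 = 70
54 XOR 20 = 74

1234970fed2b755c63b6ee1a7074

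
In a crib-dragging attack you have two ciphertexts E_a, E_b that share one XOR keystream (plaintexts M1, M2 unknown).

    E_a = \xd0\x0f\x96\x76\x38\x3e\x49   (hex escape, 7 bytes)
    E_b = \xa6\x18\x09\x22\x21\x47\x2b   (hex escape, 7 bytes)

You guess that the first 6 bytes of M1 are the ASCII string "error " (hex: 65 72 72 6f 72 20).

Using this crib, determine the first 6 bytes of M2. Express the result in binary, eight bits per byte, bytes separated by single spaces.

First, E_a ⊕ E_b = (M1 ⊕ K) ⊕ (M2 ⊕ K) = M1 ⊕ M2, so the key drops out. Then M2 = (M1 ⊕ M2) ⊕ M1 over the first 6 bytes.
byte 0: (d0 ^ a6) ^ 65 = 76 ^ 65 = 13
byte 1: (0f ^ 18) ^ 72 = 17 ^ 72 = 65
byte 2: (96 ^ 09) ^ 72 = 9f ^ 72 = ed
byte 3: (76 ^ 22) ^ 6f = 54 ^ 6f = 3b
byte 4: (38 ^ 21) ^ 72 = 19 ^ 72 = 6b
byte 5: (3e ^ 47) ^ 20 = 79 ^ 20 = 59

00010011 01100101 11101101 00111011 01101011 01011001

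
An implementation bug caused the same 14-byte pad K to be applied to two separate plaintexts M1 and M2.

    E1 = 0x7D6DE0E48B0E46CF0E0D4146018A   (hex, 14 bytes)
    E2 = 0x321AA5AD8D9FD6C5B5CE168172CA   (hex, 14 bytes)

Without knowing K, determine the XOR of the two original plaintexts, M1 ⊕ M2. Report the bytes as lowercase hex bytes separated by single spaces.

4f 77 45 49 06 91 90 0a bb c3 57 c7 73 40

E1 ⊕ E2 = (M1 ⊕ K) ⊕ (M2 ⊕ K) = M1 ⊕ M2 — the shared key cancels under XOR.
01111101 ^ 00110010 = 01001111
01101101 ^ 00011010 = 01110111
11100000 ^ 10100101 = 01000101
11100100 ^ 10101101 = 01001001
10001011 ^ 10001101 = 00000110
00001110 ^ 10011111 = 10010001
01000110 ^ 11010110 = 10010000
11001111 ^ 11000101 = 00001010
00001110 ^ 10110101 = 10111011
00001101 ^ 11001110 = 11000011
01000001 ^ 00010110 = 01010111
01000110 ^ 10000001 = 11000111
00000001 ^ 01110010 = 01110011
10001010 ^ 11001010 = 01000000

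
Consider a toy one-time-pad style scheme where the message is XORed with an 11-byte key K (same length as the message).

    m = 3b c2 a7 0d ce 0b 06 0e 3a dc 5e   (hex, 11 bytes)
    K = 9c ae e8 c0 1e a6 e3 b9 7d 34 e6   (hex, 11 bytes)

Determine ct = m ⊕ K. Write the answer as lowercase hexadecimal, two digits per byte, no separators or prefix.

a76c4fcdd0ade5b747e8b8

XOR is its own inverse, so applying the key byte-wise gives the result directly.
byte 0: 3b ⊕ 9c = a7
byte 1: c2 ⊕ ae = 6c
byte 2: a7 ⊕ e8 = 4f
byte 3: 0d ⊕ c0 = cd
byte 4: ce ⊕ 1e = d0
byte 5: 0b ⊕ a6 = ad
byte 6: 06 ⊕ e3 = e5
byte 7: 0e ⊕ b9 = b7
byte 8: 3a ⊕ 7d = 47
byte 9: dc ⊕ 34 = e8
byte 10: 5e ⊕ e6 = b8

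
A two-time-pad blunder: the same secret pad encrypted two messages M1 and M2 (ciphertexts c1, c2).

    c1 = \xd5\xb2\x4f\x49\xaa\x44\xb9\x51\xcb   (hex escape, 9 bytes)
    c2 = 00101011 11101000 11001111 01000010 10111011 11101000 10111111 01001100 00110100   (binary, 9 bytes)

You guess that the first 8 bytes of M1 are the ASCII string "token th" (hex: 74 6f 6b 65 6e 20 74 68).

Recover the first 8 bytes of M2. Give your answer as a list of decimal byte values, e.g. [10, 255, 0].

[138, 53, 235, 110, 127, 140, 114, 117]

First, c1 ⊕ c2 = (M1 ⊕ K) ⊕ (M2 ⊕ K) = M1 ⊕ M2, so the key drops out. Then M2 = (M1 ⊕ M2) ⊕ M1 over the first 8 bytes.
byte 0: (d5 ⊕ 2b) ⊕ 74 = fe ⊕ 74 = 8a
byte 1: (b2 ⊕ e8) ⊕ 6f = 5a ⊕ 6f = 35
byte 2: (4f ⊕ cf) ⊕ 6b = 80 ⊕ 6b = eb
byte 3: (49 ⊕ 42) ⊕ 65 = 0b ⊕ 65 = 6e
byte 4: (aa ⊕ bb) ⊕ 6e = 11 ⊕ 6e = 7f
byte 5: (44 ⊕ e8) ⊕ 20 = ac ⊕ 20 = 8c
byte 6: (b9 ⊕ bf) ⊕ 74 = 06 ⊕ 74 = 72
byte 7: (51 ⊕ 4c) ⊕ 68 = 1d ⊕ 68 = 75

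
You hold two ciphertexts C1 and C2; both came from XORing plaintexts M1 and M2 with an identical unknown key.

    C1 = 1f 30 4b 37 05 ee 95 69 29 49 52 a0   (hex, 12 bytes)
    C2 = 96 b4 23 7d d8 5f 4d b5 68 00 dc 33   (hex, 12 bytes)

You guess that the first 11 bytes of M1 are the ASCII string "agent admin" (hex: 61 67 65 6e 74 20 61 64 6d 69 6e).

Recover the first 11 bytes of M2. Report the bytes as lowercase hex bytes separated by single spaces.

e8 e3 0d 24 a9 91 b9 b8 2c 20 e0

First, C1 ⊕ C2 = (M1 ⊕ K) ⊕ (M2 ⊕ K) = M1 ⊕ M2, so the key drops out. Then M2 = (M1 ⊕ M2) ⊕ M1 over the first 11 bytes.
byte 0: (1f xor 96) xor 61 = 89 xor 61 = e8
byte 1: (30 xor b4) xor 67 = 84 xor 67 = e3
byte 2: (4b xor 23) xor 65 = 68 xor 65 = 0d
byte 3: (37 xor 7d) xor 6e = 4a xor 6e = 24
byte 4: (05 xor d8) xor 74 = dd xor 74 = a9
byte 5: (ee xor 5f) xor 20 = b1 xor 20 = 91
byte 6: (95 xor 4d) xor 61 = d8 xor 61 = b9
byte 7: (69 xor b5) xor 64 = dc xor 64 = b8
byte 8: (29 xor 68) xor 6d = 41 xor 6d = 2c
byte 9: (49 xor 00) xor 69 = 49 xor 69 = 20
byte 10: (52 xor dc) xor 6e = 8e xor 6e = e0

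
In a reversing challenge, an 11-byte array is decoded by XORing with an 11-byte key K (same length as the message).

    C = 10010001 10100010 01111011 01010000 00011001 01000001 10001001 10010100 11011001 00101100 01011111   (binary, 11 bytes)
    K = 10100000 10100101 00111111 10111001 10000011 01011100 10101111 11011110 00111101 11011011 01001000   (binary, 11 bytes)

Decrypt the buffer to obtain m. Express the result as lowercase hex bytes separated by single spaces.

XOR is its own inverse, so applying the key byte-wise gives the result directly.
145 XOR 160 =  49
162 XOR 165 =   7
123 XOR  63 =  68
 80 XOR 185 = 233
 25 XOR 131 = 154
 65 XOR  92 =  29
137 XOR 175 =  38
148 XOR 222 =  74
217 XOR  61 = 228
 44 XOR 219 = 247
 95 XOR  72 =  23

31 07 44 e9 9a 1d 26 4a e4 f7 17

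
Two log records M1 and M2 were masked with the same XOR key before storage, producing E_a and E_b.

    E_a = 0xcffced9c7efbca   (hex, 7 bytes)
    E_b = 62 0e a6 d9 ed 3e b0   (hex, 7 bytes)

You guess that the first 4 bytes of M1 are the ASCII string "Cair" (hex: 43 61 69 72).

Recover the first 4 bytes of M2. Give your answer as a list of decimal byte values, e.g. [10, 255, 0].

First, E_a ⊕ E_b = (M1 ⊕ K) ⊕ (M2 ⊕ K) = M1 ⊕ M2, so the key drops out. Then M2 = (M1 ⊕ M2) ⊕ M1 over the first 4 bytes.
byte 0: (cf xor 62) xor 43 = ad xor 43 = ee
byte 1: (fc xor 0e) xor 61 = f2 xor 61 = 93
byte 2: (ed xor a6) xor 69 = 4b xor 69 = 22
byte 3: (9c xor d9) xor 72 = 45 xor 72 = 37

[238, 147, 34, 55]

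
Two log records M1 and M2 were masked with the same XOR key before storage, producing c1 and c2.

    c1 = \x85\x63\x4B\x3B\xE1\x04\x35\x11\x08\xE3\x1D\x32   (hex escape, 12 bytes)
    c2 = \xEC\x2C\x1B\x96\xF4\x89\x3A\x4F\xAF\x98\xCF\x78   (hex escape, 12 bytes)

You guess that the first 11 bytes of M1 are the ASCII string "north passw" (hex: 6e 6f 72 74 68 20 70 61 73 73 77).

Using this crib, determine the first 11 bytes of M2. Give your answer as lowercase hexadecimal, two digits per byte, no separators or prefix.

072022d97dad7f3fd408a5

First, c1 ⊕ c2 = (M1 ⊕ K) ⊕ (M2 ⊕ K) = M1 ⊕ M2, so the key drops out. Then M2 = (M1 ⊕ M2) ⊕ M1 over the first 11 bytes.
byte 0: (85 XOR ec) XOR 6e = 69 XOR 6e = 07
byte 1: (63 XOR 2c) XOR 6f = 4f XOR 6f = 20
byte 2: (4b XOR 1b) XOR 72 = 50 XOR 72 = 22
byte 3: (3b XOR 96) XOR 74 = ad XOR 74 = d9
byte 4: (e1 XOR f4) XOR 68 = 15 XOR 68 = 7d
byte 5: (04 XOR 89) XOR 20 = 8d XOR 20 = ad
byte 6: (35 XOR 3a) XOR 70 = 0f XOR 70 = 7f
byte 7: (11 XOR 4f) XOR 61 = 5e XOR 61 = 3f
byte 8: (08 XOR af) XOR 73 = a7 XOR 73 = d4
byte 9: (e3 XOR 98) XOR 73 = 7b XOR 73 = 08
byte 10: (1d XOR cf) XOR 77 = d2 XOR 77 = a5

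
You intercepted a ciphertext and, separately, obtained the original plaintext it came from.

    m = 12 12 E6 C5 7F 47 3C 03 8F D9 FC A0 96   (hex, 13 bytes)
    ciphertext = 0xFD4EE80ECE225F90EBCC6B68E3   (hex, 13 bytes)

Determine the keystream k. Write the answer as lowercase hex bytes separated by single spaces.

ef 5c 0e cb b1 65 63 93 64 15 97 c8 75

Since ciphertext = m ⊕ k, XORing both sides with m gives k = m ⊕ ciphertext.
12 ⊕ fd = ef
12 ⊕ 4e = 5c
e6 ⊕ e8 = 0e
c5 ⊕ 0e = cb
7f ⊕ ce = b1
47 ⊕ 22 = 65
3c ⊕ 5f = 63
03 ⊕ 90 = 93
8f ⊕ eb = 64
d9 ⊕ cc = 15
fc ⊕ 6b = 97
a0 ⊕ 68 = c8
96 ⊕ e3 = 75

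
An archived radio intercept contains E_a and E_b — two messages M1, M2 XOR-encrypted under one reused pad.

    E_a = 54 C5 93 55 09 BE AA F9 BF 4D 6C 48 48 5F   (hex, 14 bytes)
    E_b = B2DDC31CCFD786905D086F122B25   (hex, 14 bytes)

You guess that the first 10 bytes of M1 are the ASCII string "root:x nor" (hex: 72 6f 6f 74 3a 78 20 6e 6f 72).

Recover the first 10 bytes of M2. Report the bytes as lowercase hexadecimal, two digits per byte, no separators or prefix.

First, E_a ⊕ E_b = (M1 ⊕ K) ⊕ (M2 ⊕ K) = M1 ⊕ M2, so the key drops out. Then M2 = (M1 ⊕ M2) ⊕ M1 over the first 10 bytes.
byte 0: (54 ^ b2) ^ 72 = e6 ^ 72 = 94
byte 1: (c5 ^ dd) ^ 6f = 18 ^ 6f = 77
byte 2: (93 ^ c3) ^ 6f = 50 ^ 6f = 3f
byte 3: (55 ^ 1c) ^ 74 = 49 ^ 74 = 3d
byte 4: (09 ^ cf) ^ 3a = c6 ^ 3a = fc
byte 5: (be ^ d7) ^ 78 = 69 ^ 78 = 11
byte 6: (aa ^ 86) ^ 20 = 2c ^ 20 = 0c
byte 7: (f9 ^ 90) ^ 6e = 69 ^ 6e = 07
byte 8: (bf ^ 5d) ^ 6f = e2 ^ 6f = 8d
byte 9: (4d ^ 08) ^ 72 = 45 ^ 72 = 37

94773f3dfc110c078d37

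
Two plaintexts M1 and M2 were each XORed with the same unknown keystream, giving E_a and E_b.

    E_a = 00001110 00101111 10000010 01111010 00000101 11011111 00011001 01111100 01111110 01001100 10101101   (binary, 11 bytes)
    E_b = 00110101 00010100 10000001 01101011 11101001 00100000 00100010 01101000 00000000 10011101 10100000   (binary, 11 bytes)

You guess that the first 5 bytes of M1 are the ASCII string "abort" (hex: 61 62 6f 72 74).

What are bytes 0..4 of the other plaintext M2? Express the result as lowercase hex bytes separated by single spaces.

First, E_a ⊕ E_b = (M1 ⊕ K) ⊕ (M2 ⊕ K) = M1 ⊕ M2, so the key drops out. Then M2 = (M1 ⊕ M2) ⊕ M1 over the first 5 bytes.
byte 0: (0e xor 35) xor 61 = 3b xor 61 = 5a
byte 1: (2f xor 14) xor 62 = 3b xor 62 = 59
byte 2: (82 xor 81) xor 6f = 03 xor 6f = 6c
byte 3: (7a xor 6b) xor 72 = 11 xor 72 = 63
byte 4: (05 xor e9) xor 74 = ec xor 74 = 98

5a 59 6c 63 98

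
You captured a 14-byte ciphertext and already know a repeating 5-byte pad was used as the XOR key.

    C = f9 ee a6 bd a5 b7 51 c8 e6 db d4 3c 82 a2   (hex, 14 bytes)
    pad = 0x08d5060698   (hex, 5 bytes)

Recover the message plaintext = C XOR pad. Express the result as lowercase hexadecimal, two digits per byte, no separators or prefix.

f13ba0bb3dbf84cee043dce984a4

The 5-byte key repeats, so the effective keystream is 08 d5 06 06 98 08 d5 06 06 98 08 d5 06 06.
byte 0: f9 ^ 08 = f1
byte 1: ee ^ d5 = 3b
byte 2: a6 ^ 06 = a0
byte 3: bd ^ 06 = bb
byte 4: a5 ^ 98 = 3d
byte 5: b7 ^ 08 = bf
byte 6: 51 ^ d5 = 84
byte 7: c8 ^ 06 = ce
byte 8: e6 ^ 06 = e0
byte 9: db ^ 98 = 43
byte 10: d4 ^ 08 = dc
byte 11: 3c ^ d5 = e9
byte 12: 82 ^ 06 = 84
byte 13: a2 ^ 06 = a4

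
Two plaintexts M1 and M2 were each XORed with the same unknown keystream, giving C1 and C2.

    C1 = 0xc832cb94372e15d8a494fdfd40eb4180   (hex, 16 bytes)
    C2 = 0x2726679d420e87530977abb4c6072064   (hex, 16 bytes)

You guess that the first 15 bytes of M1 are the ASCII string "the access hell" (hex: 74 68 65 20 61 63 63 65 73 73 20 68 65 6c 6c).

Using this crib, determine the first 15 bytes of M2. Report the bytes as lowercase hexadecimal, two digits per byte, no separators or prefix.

First, C1 ⊕ C2 = (M1 ⊕ K) ⊕ (M2 ⊕ K) = M1 ⊕ M2, so the key drops out. Then M2 = (M1 ⊕ M2) ⊕ M1 over the first 15 bytes.
byte 0: (c8 XOR 27) XOR 74 = ef XOR 74 = 9b
byte 1: (32 XOR 26) XOR 68 = 14 XOR 68 = 7c
byte 2: (cb XOR 67) XOR 65 = ac XOR 65 = c9
byte 3: (94 XOR 9d) XOR 20 = 09 XOR 20 = 29
byte 4: (37 XOR 42) XOR 61 = 75 XOR 61 = 14
byte 5: (2e XOR 0e) XOR 63 = 20 XOR 63 = 43
byte 6: (15 XOR 87) XOR 63 = 92 XOR 63 = f1
byte 7: (d8 XOR 53) XOR 65 = 8b XOR 65 = ee
byte 8: (a4 XOR 09) XOR 73 = ad XOR 73 = de
byte 9: (94 XOR 77) XOR 73 = e3 XOR 73 = 90
byte 10: (fd XOR ab) XOR 20 = 56 XOR 20 = 76
byte 11: (fd XOR b4) XOR 68 = 49 XOR 68 = 21
byte 12: (40 XOR c6) XOR 65 = 86 XOR 65 = e3
byte 13: (eb XOR 07) XOR 6c = ec XOR 6c = 80
byte 14: (41 XOR 20) XOR 6c = 61 XOR 6c = 0d

9b7cc9291443f1eede907621e3800d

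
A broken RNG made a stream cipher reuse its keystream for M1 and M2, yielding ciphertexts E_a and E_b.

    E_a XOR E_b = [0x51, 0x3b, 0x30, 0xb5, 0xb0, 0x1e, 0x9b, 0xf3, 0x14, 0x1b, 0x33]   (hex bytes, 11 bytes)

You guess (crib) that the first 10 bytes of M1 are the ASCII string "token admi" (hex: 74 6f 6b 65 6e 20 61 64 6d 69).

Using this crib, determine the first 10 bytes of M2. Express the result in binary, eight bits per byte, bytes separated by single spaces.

00100101 01010100 01011011 11010000 11011110 00111110 11111010 10010111 01111001 01110010

Since E_a ⊕ E_b = M1 ⊕ M2, XORing with the guessed M1 bytes yields the corresponding M2 bytes: M2 = (E_a ⊕ E_b) ⊕ M1.
51 xor 74 = 25
3b xor 6f = 54
30 xor 6b = 5b
b5 xor 65 = d0
b0 xor 6e = de
1e xor 20 = 3e
9b xor 61 = fa
f3 xor 64 = 97
14 xor 6d = 79
1b xor 69 = 72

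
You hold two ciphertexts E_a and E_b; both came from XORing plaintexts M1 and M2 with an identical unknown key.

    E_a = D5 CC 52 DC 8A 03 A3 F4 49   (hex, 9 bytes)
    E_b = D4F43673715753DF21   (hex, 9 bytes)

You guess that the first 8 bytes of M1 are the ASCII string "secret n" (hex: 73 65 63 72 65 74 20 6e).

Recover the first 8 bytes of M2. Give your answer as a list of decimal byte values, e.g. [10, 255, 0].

[114, 93, 7, 221, 158, 32, 208, 69]

First, E_a ⊕ E_b = (M1 ⊕ K) ⊕ (M2 ⊕ K) = M1 ⊕ M2, so the key drops out. Then M2 = (M1 ⊕ M2) ⊕ M1 over the first 8 bytes.
byte 0: (d5 XOR d4) XOR 73 = 01 XOR 73 = 72
byte 1: (cc XOR f4) XOR 65 = 38 XOR 65 = 5d
byte 2: (52 XOR 36) XOR 63 = 64 XOR 63 = 07
byte 3: (dc XOR 73) XOR 72 = af XOR 72 = dd
byte 4: (8a XOR 71) XOR 65 = fb XOR 65 = 9e
byte 5: (03 XOR 57) XOR 74 = 54 XOR 74 = 20
byte 6: (a3 XOR 53) XOR 20 = f0 XOR 20 = d0
byte 7: (f4 XOR df) XOR 6e = 2b XOR 6e = 45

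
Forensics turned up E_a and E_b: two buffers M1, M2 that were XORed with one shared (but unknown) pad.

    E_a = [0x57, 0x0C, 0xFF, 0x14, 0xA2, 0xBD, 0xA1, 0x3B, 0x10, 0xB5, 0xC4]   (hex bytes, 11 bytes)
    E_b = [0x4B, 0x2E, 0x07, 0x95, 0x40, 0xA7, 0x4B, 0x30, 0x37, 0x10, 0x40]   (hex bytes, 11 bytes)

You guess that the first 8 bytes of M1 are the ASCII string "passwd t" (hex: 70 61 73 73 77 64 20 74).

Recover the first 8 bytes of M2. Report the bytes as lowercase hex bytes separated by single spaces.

First, E_a ⊕ E_b = (M1 ⊕ K) ⊕ (M2 ⊕ K) = M1 ⊕ M2, so the key drops out. Then M2 = (M1 ⊕ M2) ⊕ M1 over the first 8 bytes.
byte 0: (57 ^ 4b) ^ 70 = 1c ^ 70 = 6c
byte 1: (0c ^ 2e) ^ 61 = 22 ^ 61 = 43
byte 2: (ff ^ 07) ^ 73 = f8 ^ 73 = 8b
byte 3: (14 ^ 95) ^ 73 = 81 ^ 73 = f2
byte 4: (a2 ^ 40) ^ 77 = e2 ^ 77 = 95
byte 5: (bd ^ a7) ^ 64 = 1a ^ 64 = 7e
byte 6: (a1 ^ 4b) ^ 20 = ea ^ 20 = ca
byte 7: (3b ^ 30) ^ 74 = 0b ^ 74 = 7f

6c 43 8b f2 95 7e ca 7f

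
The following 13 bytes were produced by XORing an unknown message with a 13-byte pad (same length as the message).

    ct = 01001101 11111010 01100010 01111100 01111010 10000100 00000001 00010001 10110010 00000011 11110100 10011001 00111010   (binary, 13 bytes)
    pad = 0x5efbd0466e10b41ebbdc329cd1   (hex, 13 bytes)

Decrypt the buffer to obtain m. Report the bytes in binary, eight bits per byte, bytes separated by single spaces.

00010011 00000001 10110010 00111010 00010100 10010100 10110101 00001111 00001001 11011111 11000110 00000101 11101011

XOR is its own inverse, so applying the key byte-wise gives the result directly.
4d xor 5e = 13
fa xor fb = 01
62 xor d0 = b2
7c xor 46 = 3a
7a xor 6e = 14
84 xor 10 = 94
01 xor b4 = b5
11 xor 1e = 0f
b2 xor bb = 09
03 xor dc = df
f4 xor 32 = c6
99 xor 9c = 05
3a xor d1 = eb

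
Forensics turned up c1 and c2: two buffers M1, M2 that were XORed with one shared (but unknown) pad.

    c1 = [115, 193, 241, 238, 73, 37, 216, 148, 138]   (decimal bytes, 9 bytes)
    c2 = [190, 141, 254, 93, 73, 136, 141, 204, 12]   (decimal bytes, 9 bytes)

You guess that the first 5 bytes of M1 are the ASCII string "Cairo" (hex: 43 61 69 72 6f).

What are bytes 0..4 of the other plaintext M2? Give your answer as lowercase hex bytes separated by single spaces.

First, c1 ⊕ c2 = (M1 ⊕ K) ⊕ (M2 ⊕ K) = M1 ⊕ M2, so the key drops out. Then M2 = (M1 ⊕ M2) ⊕ M1 over the first 5 bytes.
byte 0: (73 ^ be) ^ 43 = cd ^ 43 = 8e
byte 1: (c1 ^ 8d) ^ 61 = 4c ^ 61 = 2d
byte 2: (f1 ^ fe) ^ 69 = 0f ^ 69 = 66
byte 3: (ee ^ 5d) ^ 72 = b3 ^ 72 = c1
byte 4: (49 ^ 49) ^ 6f = 00 ^ 6f = 6f

8e 2d 66 c1 6f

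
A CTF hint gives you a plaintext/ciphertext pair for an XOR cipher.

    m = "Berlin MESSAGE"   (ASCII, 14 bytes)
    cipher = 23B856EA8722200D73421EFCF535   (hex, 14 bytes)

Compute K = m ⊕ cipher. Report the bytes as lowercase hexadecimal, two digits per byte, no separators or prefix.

61dd2486ee4c004036114dbdb270

Since cipher = m ⊕ K, XORing both sides with m gives K = m ⊕ cipher.
01000010 XOR 00100011 = 01100001
01100101 XOR 10111000 = 11011101
01110010 XOR 01010110 = 00100100
01101100 XOR 11101010 = 10000110
01101001 XOR 10000111 = 11101110
01101110 XOR 00100010 = 01001100
00100000 XOR 00100000 = 00000000
01001101 XOR 00001101 = 01000000
01000101 XOR 01110011 = 00110110
01010011 XOR 01000010 = 00010001
01010011 XOR 00011110 = 01001101
01000001 XOR 11111100 = 10111101
01000111 XOR 11110101 = 10110010
01000101 XOR 00110101 = 01110000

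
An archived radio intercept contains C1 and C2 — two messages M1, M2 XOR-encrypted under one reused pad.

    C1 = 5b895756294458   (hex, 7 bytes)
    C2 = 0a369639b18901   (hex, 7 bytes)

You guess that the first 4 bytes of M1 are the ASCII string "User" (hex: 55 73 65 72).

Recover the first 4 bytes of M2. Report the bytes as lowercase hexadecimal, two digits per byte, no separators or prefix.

04cca41d

First, C1 ⊕ C2 = (M1 ⊕ K) ⊕ (M2 ⊕ K) = M1 ⊕ M2, so the key drops out. Then M2 = (M1 ⊕ M2) ⊕ M1 over the first 4 bytes.
byte 0: (5b ⊕ 0a) ⊕ 55 = 51 ⊕ 55 = 04
byte 1: (89 ⊕ 36) ⊕ 73 = bf ⊕ 73 = cc
byte 2: (57 ⊕ 96) ⊕ 65 = c1 ⊕ 65 = a4
byte 3: (56 ⊕ 39) ⊕ 72 = 6f ⊕ 72 = 1d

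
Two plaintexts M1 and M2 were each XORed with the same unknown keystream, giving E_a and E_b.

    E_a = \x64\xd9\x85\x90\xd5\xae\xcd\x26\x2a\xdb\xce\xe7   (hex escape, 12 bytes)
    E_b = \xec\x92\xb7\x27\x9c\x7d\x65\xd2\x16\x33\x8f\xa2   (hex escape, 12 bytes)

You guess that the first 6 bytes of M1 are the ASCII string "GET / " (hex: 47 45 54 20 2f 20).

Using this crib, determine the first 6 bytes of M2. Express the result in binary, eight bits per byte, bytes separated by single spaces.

First, E_a ⊕ E_b = (M1 ⊕ K) ⊕ (M2 ⊕ K) = M1 ⊕ M2, so the key drops out. Then M2 = (M1 ⊕ M2) ⊕ M1 over the first 6 bytes.
byte 0: (64 ⊕ ec) ⊕ 47 = 88 ⊕ 47 = cf
byte 1: (d9 ⊕ 92) ⊕ 45 = 4b ⊕ 45 = 0e
byte 2: (85 ⊕ b7) ⊕ 54 = 32 ⊕ 54 = 66
byte 3: (90 ⊕ 27) ⊕ 20 = b7 ⊕ 20 = 97
byte 4: (d5 ⊕ 9c) ⊕ 2f = 49 ⊕ 2f = 66
byte 5: (ae ⊕ 7d) ⊕ 20 = d3 ⊕ 20 = f3

11001111 00001110 01100110 10010111 01100110 11110011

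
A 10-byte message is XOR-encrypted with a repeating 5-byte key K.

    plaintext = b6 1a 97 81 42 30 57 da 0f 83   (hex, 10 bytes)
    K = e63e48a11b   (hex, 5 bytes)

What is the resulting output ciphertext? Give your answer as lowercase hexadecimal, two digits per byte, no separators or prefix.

5024df2059d66992ae98

The 5-byte key repeats, so the effective keystream is e6 3e 48 a1 1b e6 3e 48 a1 1b.
byte 0: b6 ⊕ e6 = 50
byte 1: 1a ⊕ 3e = 24
byte 2: 97 ⊕ 48 = df
byte 3: 81 ⊕ a1 = 20
byte 4: 42 ⊕ 1b = 59
byte 5: 30 ⊕ e6 = d6
byte 6: 57 ⊕ 3e = 69
byte 7: da ⊕ 48 = 92
byte 8: 0f ⊕ a1 = ae
byte 9: 83 ⊕ 1b = 98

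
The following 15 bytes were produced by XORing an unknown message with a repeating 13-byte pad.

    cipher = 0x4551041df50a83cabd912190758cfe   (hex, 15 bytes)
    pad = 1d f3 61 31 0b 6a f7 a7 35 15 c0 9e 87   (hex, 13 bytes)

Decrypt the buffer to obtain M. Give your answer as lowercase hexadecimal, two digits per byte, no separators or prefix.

58a2652cfe60746d8884e10ef2910d

The 13-byte key repeats, so the effective keystream is 1d f3 61 31 0b 6a f7 a7 35 15 c0 9e 87 1d f3.
byte 0: 45 xor 1d = 58
byte 1: 51 xor f3 = a2
byte 2: 04 xor 61 = 65
byte 3: 1d xor 31 = 2c
byte 4: f5 xor 0b = fe
byte 5: 0a xor 6a = 60
byte 6: 83 xor f7 = 74
byte 7: ca xor a7 = 6d
byte 8: bd xor 35 = 88
byte 9: 91 xor 15 = 84
byte 10: 21 xor c0 = e1
byte 11: 90 xor 9e = 0e
byte 12: 75 xor 87 = f2
byte 13: 8c xor 1d = 91
byte 14: fe xor f3 = 0d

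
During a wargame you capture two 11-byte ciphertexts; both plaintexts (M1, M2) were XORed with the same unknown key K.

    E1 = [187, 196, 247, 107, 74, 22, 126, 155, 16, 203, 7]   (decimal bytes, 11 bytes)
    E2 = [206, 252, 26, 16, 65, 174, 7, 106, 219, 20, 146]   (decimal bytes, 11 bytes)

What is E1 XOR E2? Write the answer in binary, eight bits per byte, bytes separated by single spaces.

01110101 00111000 11101101 01111011 00001011 10111000 01111001 11110001 11001011 11011111 10010101

E1 ⊕ E2 = (M1 ⊕ K) ⊕ (M2 ⊕ K) = M1 ⊕ M2 — the shared key cancels under XOR.
bb ^ ce = 75
c4 ^ fc = 38
f7 ^ 1a = ed
6b ^ 10 = 7b
4a ^ 41 = 0b
16 ^ ae = b8
7e ^ 07 = 79
9b ^ 6a = f1
10 ^ db = cb
cb ^ 14 = df
07 ^ 92 = 95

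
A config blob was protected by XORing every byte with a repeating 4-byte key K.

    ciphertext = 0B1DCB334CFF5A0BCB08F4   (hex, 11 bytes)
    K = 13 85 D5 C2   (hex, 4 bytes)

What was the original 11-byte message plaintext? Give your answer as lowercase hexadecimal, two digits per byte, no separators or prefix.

The 4-byte key repeats, so the effective keystream is 13 85 d5 c2 13 85 d5 c2 13 85 d5.
byte 0: 0b XOR 13 = 18
byte 1: 1d XOR 85 = 98
byte 2: cb XOR d5 = 1e
byte 3: 33 XOR c2 = f1
byte 4: 4c XOR 13 = 5f
byte 5: ff XOR 85 = 7a
byte 6: 5a XOR d5 = 8f
byte 7: 0b XOR c2 = c9
byte 8: cb XOR 13 = d8
byte 9: 08 XOR 85 = 8d
byte 10: f4 XOR d5 = 21

18981ef15f7a8fc9d88d21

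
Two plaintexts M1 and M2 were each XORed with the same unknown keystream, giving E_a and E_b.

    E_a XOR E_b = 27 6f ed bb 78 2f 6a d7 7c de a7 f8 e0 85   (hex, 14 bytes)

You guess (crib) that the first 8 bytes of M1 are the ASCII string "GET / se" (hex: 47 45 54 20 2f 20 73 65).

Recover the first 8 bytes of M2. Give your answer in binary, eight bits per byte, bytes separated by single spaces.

Since E_a ⊕ E_b = M1 ⊕ M2, XORing with the guessed M1 bytes yields the corresponding M2 bytes: M2 = (E_a ⊕ E_b) ⊕ M1.
byte 0: 27 xor 47 = 60
byte 1: 6f xor 45 = 2a
byte 2: ed xor 54 = b9
byte 3: bb xor 20 = 9b
byte 4: 78 xor 2f = 57
byte 5: 2f xor 20 = 0f
byte 6: 6a xor 73 = 19
byte 7: d7 xor 65 = b2

01100000 00101010 10111001 10011011 01010111 00001111 00011001 10110010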